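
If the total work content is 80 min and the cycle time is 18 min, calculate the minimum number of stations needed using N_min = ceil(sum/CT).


Formula: N_min = ceil(Sum of Task Times / Cycle Time)
N_min = ceil(80 min / 18 min) = ceil(4.4444)
N_min = 5 stations

5


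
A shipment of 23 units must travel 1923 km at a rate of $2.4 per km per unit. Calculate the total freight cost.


TC = dist * cost * units = 1923 * 2.4 * 23 = $106149.60

$106149.60


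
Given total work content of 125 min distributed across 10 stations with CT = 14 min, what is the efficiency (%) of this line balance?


Formula: Efficiency = Sum of Task Times / (N_stations * CT) * 100
Total station capacity = 10 stations * 14 min = 140 min
Efficiency = 125 / 140 * 100 = 89.3%

89.3%


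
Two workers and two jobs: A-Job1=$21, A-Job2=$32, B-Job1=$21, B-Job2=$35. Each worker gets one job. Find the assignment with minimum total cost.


Option 1: A->1 + B->2 = $21 + $35 = $56
Option 2: A->2 + B->1 = $32 + $21 = $53
Min cost = min($56, $53) = $53

$53


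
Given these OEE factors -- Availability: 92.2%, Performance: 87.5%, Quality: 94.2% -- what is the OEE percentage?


Formula: OEE = Availability * Performance * Quality / 10000
A * P = 92.2% * 87.5% / 100 = 80.68%
OEE = 80.68% * 94.2% / 100 = 76.0%

76.0%


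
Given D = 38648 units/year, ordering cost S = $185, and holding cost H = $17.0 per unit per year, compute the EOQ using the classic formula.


Formula: EOQ = sqrt(2 * D * S / H)
Numerator: 2 * 38648 * 185 = 14299760
2DS/H = 14299760 / 17.0 = 841162.4
EOQ = sqrt(841162.4) = 917.1 units

917.1 units


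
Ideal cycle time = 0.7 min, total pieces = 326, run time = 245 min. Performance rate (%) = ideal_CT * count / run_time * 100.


Formula: Performance = (Ideal CT * Total Count) / Run Time * 100
Ideal output time = 0.7 * 326 = 228.2 min
Performance = 228.2 / 245 * 100 = 93.1%

93.1%


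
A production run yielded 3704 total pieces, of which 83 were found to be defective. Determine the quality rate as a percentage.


Formula: Quality Rate = Good Pieces / Total Pieces * 100
Good pieces = 3704 - 83 = 3621
QR = 3621 / 3704 * 100 = 97.8%

97.8%


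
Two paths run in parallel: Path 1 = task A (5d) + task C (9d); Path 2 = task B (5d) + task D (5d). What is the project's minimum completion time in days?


Path 1 = 5 + 9 = 14 days
Path 2 = 5 + 5 = 10 days
Duration = max(14, 10) = 14 days

14 days


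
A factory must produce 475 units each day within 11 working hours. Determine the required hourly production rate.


Formula: Production Rate = Daily Demand / Available Hours
Rate = 475 units/day / 11 hours/day
Rate = 43.2 units/hour

43.2 units/hour


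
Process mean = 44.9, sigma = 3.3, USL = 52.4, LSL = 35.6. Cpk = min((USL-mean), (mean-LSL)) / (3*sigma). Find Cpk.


Cpu = (52.4 - 44.9) / (3 * 3.3) = 0.76
Cpl = (44.9 - 35.6) / (3 * 3.3) = 0.94
Cpk = min(0.76, 0.94) = 0.76

0.76


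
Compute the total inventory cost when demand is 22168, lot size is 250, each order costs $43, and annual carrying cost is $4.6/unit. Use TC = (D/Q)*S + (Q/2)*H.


TC = 22168/250 * 43 + 250/2 * 4.6

$4387.90


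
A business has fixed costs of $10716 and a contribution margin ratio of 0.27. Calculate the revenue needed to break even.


Formula: BER = Fixed Costs / Contribution Margin Ratio
BER = $10716 / 0.27
BER = $39688.89 (to the nearest cent)

$39688.89


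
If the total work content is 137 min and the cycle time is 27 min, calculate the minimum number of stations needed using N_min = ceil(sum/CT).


Formula: N_min = ceil(Sum of Task Times / Cycle Time)
N_min = ceil(137 min / 27 min) = ceil(5.0741)
N_min = 6 stations

6


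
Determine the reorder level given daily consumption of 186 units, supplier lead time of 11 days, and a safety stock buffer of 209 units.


Formula: ROP = (Daily Demand * Lead Time) + Safety Stock
Demand during lead time = 186 * 11 = 2046 units
ROP = 2046 + 209 = 2255 units

2255 units


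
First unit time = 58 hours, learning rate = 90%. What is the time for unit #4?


Formula: T_n = T_1 * (learning_rate)^(log2(n)) where learning_rate = rate/100
Doublings = log2(4) = 2
T_n = 58 * 0.9^2
T_n = 58 * 0.81 = 47.0 hours

47.0 hours


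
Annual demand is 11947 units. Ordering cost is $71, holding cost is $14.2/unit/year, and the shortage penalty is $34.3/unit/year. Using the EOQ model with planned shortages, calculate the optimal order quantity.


Formula: EOQ* = sqrt(2DS/H) * sqrt((H+P)/P)
Base EOQ = sqrt(2*11947*71/14.2) = 345.64 units
Correction = sqrt((14.2+34.3)/34.3) = 1.18911
EOQ* = 345.64 * 1.18911 = 411.0 units

411.0 units


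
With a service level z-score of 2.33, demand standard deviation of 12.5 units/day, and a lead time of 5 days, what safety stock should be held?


Formula: SS = z * sigma_d * sqrt(LT)
sqrt(LT) = sqrt(5) = 2.2361
SS = 2.33 * 12.5 * 2.2361
SS = 65.1 units

65.1 units


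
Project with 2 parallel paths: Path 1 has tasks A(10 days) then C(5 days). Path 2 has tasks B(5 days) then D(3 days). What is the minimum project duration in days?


Path 1 = 10 + 5 = 15 days
Path 2 = 5 + 3 = 8 days
Duration = max(15, 8) = 15 days

15 days


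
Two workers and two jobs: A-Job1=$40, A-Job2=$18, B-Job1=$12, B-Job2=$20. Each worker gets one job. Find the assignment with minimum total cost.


Option 1: A->1 + B->2 = $40 + $20 = $60
Option 2: A->2 + B->1 = $18 + $12 = $30
Min cost = min($60, $30) = $30

$30


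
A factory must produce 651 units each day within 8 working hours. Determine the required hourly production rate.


Formula: Production Rate = Daily Demand / Available Hours
Rate = 651 units/day / 8 hours/day
Rate = 81.4 units/hour

81.4 units/hour


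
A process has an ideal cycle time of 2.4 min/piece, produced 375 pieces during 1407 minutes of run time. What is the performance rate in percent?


Formula: Performance = (Ideal CT * Total Count) / Run Time * 100
Ideal output time = 2.4 * 375 = 900.0 min
Performance = 900.0 / 1407 * 100 = 64.0%

64.0%


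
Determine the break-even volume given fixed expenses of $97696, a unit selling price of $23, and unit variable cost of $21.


Formula: BEQ = Fixed Costs / (Price - Variable Cost)
Contribution margin = $23 - $21 = $2/unit
BEQ = ceil($97696 / $2/unit) = ceil(48848.0) = 48848 units

48848 units


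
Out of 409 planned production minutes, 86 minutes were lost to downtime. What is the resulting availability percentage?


Formula: Availability = (Planned Time - Downtime) / Planned Time * 100
Uptime = 409 - 86 = 323 min
Availability = 323 / 409 * 100 = 79.0%

79.0%


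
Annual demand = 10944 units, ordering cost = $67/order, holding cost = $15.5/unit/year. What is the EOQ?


Formula: EOQ = sqrt(2 * D * S / H)
Numerator: 2 * 10944 * 67 = 1466496
2DS/H = 1466496 / 15.5 = 94612.6
EOQ = sqrt(94612.6) = 307.6 units

307.6 units


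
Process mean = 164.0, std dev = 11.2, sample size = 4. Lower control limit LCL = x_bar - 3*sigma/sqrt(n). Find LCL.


LCL = 164.0 - 3 * 11.2 / sqrt(4)

147.2


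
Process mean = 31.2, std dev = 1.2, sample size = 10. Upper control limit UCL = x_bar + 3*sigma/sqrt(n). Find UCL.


UCL = 31.2 + 3 * 1.2 / sqrt(10)

32.34


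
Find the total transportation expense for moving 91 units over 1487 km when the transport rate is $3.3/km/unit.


TC = dist * cost * units = 1487 * 3.3 * 91 = $446546.10

$446546.10


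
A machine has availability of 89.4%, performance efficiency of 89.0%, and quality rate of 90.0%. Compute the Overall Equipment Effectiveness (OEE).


Formula: OEE = Availability * Performance * Quality / 10000
A * P = 89.4% * 89.0% / 100 = 79.57%
OEE = 79.57% * 90.0% / 100 = 71.6%

71.6%


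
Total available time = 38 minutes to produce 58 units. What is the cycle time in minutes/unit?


Formula: CT = Available Time / Number of Units
CT = 38 min / 58 units
CT = 0.66 min/unit

0.66 min/unit


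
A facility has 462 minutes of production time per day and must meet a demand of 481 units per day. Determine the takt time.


Formula: Takt Time = Available Production Time / Customer Demand
Takt = 462 min/day / 481 units/day
Takt = 0.96 min/unit

0.96 min/unit


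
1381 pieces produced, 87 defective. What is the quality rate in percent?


Formula: Quality Rate = Good Pieces / Total Pieces * 100
Good pieces = 1381 - 87 = 1294
QR = 1294 / 1381 * 100 = 93.7%

93.7%


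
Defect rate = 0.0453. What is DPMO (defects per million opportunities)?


DPMO = defect_rate * 1000000 = 0.0453 * 1000000

45300


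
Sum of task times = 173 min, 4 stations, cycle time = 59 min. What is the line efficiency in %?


Formula: Efficiency = Sum of Task Times / (N_stations * CT) * 100
Total station capacity = 4 stations * 59 min = 236 min
Efficiency = 173 / 236 * 100 = 73.3%

73.3%


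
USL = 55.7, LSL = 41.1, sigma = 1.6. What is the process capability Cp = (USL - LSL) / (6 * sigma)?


Cp = (55.7 - 41.1) / (6 * 1.6)

1.52


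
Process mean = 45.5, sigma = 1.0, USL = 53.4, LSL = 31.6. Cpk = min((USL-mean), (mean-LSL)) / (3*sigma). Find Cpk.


Cpu = (53.4 - 45.5) / (3 * 1.0) = 2.63
Cpl = (45.5 - 31.6) / (3 * 1.0) = 4.63
Cpk = min(2.63, 4.63) = 2.63

2.63


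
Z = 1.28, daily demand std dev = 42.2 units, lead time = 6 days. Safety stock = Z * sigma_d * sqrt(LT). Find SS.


Formula: SS = z * sigma_d * sqrt(LT)
sqrt(LT) = sqrt(6) = 2.4495
SS = 1.28 * 42.2 * 2.4495
SS = 132.3 units

132.3 units


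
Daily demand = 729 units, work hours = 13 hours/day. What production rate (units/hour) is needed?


Formula: Production Rate = Daily Demand / Available Hours
Rate = 729 units/day / 13 hours/day
Rate = 56.1 units/hour

56.1 units/hour


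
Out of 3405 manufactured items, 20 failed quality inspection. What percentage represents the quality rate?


Formula: Quality Rate = Good Pieces / Total Pieces * 100
Good pieces = 3405 - 20 = 3385
QR = 3385 / 3405 * 100 = 99.4%

99.4%


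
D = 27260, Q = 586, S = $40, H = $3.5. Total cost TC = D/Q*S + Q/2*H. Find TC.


TC = 27260/586 * 40 + 586/2 * 3.5

$2886.25


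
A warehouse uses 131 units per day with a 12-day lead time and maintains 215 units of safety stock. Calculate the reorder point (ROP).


Formula: ROP = (Daily Demand * Lead Time) + Safety Stock
Demand during lead time = 131 * 12 = 1572 units
ROP = 1572 + 215 = 1787 units

1787 units


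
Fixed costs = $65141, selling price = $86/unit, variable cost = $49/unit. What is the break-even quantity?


Formula: BEQ = Fixed Costs / (Price - Variable Cost)
Contribution margin = $86 - $49 = $37/unit
BEQ = ceil($65141 / $37/unit) = ceil(1760.57) = 1761 units

1761 units


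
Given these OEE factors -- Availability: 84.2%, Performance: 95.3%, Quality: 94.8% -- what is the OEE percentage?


Formula: OEE = Availability * Performance * Quality / 10000
A * P = 84.2% * 95.3% / 100 = 80.24%
OEE = 80.24% * 94.8% / 100 = 76.1%

76.1%


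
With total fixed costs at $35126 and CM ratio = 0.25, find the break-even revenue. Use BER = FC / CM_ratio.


Formula: BER = Fixed Costs / Contribution Margin Ratio
BER = $35126 / 0.25
BER = $140504.00 (to the nearest cent)

$140504.00


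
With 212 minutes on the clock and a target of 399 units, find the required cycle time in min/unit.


Formula: CT = Available Time / Number of Units
CT = 212 min / 399 units
CT = 0.53 min/unit

0.53 min/unit


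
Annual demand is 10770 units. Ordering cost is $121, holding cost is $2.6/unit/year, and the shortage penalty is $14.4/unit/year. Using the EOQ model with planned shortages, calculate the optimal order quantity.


Formula: EOQ* = sqrt(2DS/H) * sqrt((H+P)/P)
Base EOQ = sqrt(2*10770*121/2.6) = 1001.22 units
Correction = sqrt((2.6+14.4)/14.4) = 1.08653
EOQ* = 1001.22 * 1.08653 = 1087.9 units

1087.9 units


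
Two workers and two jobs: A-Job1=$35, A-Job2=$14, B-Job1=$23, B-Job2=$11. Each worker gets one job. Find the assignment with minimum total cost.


Option 1: A->1 + B->2 = $35 + $11 = $46
Option 2: A->2 + B->1 = $14 + $23 = $37
Min cost = min($46, $37) = $37

$37


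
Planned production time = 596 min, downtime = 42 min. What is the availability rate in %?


Formula: Availability = (Planned Time - Downtime) / Planned Time * 100
Uptime = 596 - 42 = 554 min
Availability = 554 / 596 * 100 = 93.0%

93.0%


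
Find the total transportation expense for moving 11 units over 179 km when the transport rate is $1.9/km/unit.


TC = dist * cost * units = 179 * 1.9 * 11 = $3741.10

$3741.10


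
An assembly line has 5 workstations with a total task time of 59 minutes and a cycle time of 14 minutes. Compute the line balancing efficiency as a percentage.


Formula: Efficiency = Sum of Task Times / (N_stations * CT) * 100
Total station capacity = 5 stations * 14 min = 70 min
Efficiency = 59 / 70 * 100 = 84.3%

84.3%


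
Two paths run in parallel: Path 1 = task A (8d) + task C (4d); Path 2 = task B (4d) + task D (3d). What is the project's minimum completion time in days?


Path 1 = 8 + 4 = 12 days
Path 2 = 4 + 3 = 7 days
Duration = max(12, 7) = 12 days

12 days


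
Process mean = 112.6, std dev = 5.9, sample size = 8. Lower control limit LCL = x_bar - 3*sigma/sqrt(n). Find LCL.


LCL = 112.6 - 3 * 5.9 / sqrt(8)

106.34


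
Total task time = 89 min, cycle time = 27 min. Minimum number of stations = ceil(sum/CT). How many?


Formula: N_min = ceil(Sum of Task Times / Cycle Time)
N_min = ceil(89 min / 27 min) = ceil(3.2963)
N_min = 4 stations

4


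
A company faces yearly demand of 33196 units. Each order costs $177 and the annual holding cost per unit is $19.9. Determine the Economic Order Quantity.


Formula: EOQ = sqrt(2 * D * S / H)
Numerator: 2 * 33196 * 177 = 11751384
2DS/H = 11751384 / 19.9 = 590521.8
EOQ = sqrt(590521.8) = 768.5 units

768.5 units


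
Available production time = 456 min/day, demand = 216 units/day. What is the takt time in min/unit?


Formula: Takt Time = Available Production Time / Customer Demand
Takt = 456 min/day / 216 units/day
Takt = 2.11 min/unit

2.11 min/unit


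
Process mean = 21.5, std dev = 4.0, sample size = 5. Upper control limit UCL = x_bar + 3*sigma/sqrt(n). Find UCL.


UCL = 21.5 + 3 * 4.0 / sqrt(5)

26.87


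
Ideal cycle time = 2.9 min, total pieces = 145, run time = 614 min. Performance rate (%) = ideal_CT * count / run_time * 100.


Formula: Performance = (Ideal CT * Total Count) / Run Time * 100
Ideal output time = 2.9 * 145 = 420.5 min
Performance = 420.5 / 614 * 100 = 68.5%

68.5%


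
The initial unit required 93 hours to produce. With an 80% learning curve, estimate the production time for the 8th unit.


Formula: T_n = T_1 * (learning_rate)^(log2(n)) where learning_rate = rate/100
Doublings = log2(8) = 3
T_n = 93 * 0.8^3
T_n = 93 * 0.512 = 47.6 hours

47.6 hours


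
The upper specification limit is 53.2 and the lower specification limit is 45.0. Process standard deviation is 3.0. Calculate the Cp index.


Cp = (53.2 - 45.0) / (6 * 3.0)

0.46


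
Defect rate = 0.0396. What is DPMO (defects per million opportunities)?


DPMO = defect_rate * 1000000 = 0.0396 * 1000000

39600


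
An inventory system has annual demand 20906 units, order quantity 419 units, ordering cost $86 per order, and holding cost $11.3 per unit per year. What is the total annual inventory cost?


TC = 20906/419 * 86 + 419/2 * 11.3

$6658.32


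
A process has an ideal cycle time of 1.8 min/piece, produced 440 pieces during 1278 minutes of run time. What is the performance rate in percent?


Formula: Performance = (Ideal CT * Total Count) / Run Time * 100
Ideal output time = 1.8 * 440 = 792.0 min
Performance = 792.0 / 1278 * 100 = 62.0%

62.0%


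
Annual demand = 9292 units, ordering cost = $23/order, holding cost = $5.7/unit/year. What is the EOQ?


Formula: EOQ = sqrt(2 * D * S / H)
Numerator: 2 * 9292 * 23 = 427432
2DS/H = 427432 / 5.7 = 74988.1
EOQ = sqrt(74988.1) = 273.8 units

273.8 units


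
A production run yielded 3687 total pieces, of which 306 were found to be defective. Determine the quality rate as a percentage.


Formula: Quality Rate = Good Pieces / Total Pieces * 100
Good pieces = 3687 - 306 = 3381
QR = 3381 / 3687 * 100 = 91.7%

91.7%


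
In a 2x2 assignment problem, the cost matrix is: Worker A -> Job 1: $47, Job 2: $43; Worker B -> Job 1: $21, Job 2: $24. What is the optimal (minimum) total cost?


Option 1: A->1 + B->2 = $47 + $24 = $71
Option 2: A->2 + B->1 = $43 + $21 = $64
Min cost = min($71, $64) = $64

$64


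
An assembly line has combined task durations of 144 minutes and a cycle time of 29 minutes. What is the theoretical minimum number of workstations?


Formula: N_min = ceil(Sum of Task Times / Cycle Time)
N_min = ceil(144 min / 29 min) = ceil(4.9655)
N_min = 5 stations

5


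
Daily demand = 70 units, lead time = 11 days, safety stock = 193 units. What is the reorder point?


Formula: ROP = (Daily Demand * Lead Time) + Safety Stock
Demand during lead time = 70 * 11 = 770 units
ROP = 770 + 193 = 963 units

963 units


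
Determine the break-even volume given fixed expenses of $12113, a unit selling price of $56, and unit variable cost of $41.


Formula: BEQ = Fixed Costs / (Price - Variable Cost)
Contribution margin = $56 - $41 = $15/unit
BEQ = ceil($12113 / $15/unit) = ceil(807.53) = 808 units

808 units


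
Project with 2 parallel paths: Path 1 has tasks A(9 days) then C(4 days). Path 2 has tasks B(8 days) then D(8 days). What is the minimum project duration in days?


Path 1 = 9 + 4 = 13 days
Path 2 = 8 + 8 = 16 days
Duration = max(13, 16) = 16 days

16 days


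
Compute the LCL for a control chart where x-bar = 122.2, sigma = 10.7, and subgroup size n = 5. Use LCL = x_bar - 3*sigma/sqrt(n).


LCL = 122.2 - 3 * 10.7 / sqrt(5)

107.84


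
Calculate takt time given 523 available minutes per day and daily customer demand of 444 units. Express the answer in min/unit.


Formula: Takt Time = Available Production Time / Customer Demand
Takt = 523 min/day / 444 units/day
Takt = 1.18 min/unit

1.18 min/unit


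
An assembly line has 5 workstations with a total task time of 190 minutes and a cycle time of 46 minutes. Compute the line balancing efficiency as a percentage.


Formula: Efficiency = Sum of Task Times / (N_stations * CT) * 100
Total station capacity = 5 stations * 46 min = 230 min
Efficiency = 190 / 230 * 100 = 82.6%

82.6%


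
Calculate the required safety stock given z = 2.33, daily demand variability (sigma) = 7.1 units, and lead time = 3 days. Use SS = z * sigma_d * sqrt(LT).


Formula: SS = z * sigma_d * sqrt(LT)
sqrt(LT) = sqrt(3) = 1.7321
SS = 2.33 * 7.1 * 1.7321
SS = 28.7 units

28.7 units


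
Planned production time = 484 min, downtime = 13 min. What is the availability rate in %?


Formula: Availability = (Planned Time - Downtime) / Planned Time * 100
Uptime = 484 - 13 = 471 min
Availability = 471 / 484 * 100 = 97.3%

97.3%


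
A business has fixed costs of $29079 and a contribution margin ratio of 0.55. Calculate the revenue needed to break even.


Formula: BER = Fixed Costs / Contribution Margin Ratio
BER = $29079 / 0.55
BER = $52870.91 (to the nearest cent)

$52870.91


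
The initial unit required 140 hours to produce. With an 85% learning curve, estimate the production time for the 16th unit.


Formula: T_n = T_1 * (learning_rate)^(log2(n)) where learning_rate = rate/100
Doublings = log2(16) = 4
T_n = 140 * 0.85^4
T_n = 140 * 0.522 = 73.1 hours

73.1 hours


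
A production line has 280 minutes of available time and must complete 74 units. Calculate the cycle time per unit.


Formula: CT = Available Time / Number of Units
CT = 280 min / 74 units
CT = 3.78 min/unit

3.78 min/unit


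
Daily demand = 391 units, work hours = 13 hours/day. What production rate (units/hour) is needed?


Formula: Production Rate = Daily Demand / Available Hours
Rate = 391 units/day / 13 hours/day
Rate = 30.1 units/hour

30.1 units/hour


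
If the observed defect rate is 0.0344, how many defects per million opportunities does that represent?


DPMO = defect_rate * 1000000 = 0.0344 * 1000000

34400


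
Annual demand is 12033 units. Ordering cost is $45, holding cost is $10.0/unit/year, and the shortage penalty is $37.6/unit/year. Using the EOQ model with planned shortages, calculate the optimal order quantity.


Formula: EOQ* = sqrt(2DS/H) * sqrt((H+P)/P)
Base EOQ = sqrt(2*12033*45/10.0) = 329.09 units
Correction = sqrt((10.0+37.6)/37.6) = 1.12515
EOQ* = 329.09 * 1.12515 = 370.3 units

370.3 units


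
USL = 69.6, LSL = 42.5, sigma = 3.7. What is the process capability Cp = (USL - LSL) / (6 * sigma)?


Cp = (69.6 - 42.5) / (6 * 3.7)

1.22


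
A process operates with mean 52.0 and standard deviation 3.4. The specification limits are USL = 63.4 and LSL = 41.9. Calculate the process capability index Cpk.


Cpu = (63.4 - 52.0) / (3 * 3.4) = 1.12
Cpl = (52.0 - 41.9) / (3 * 3.4) = 0.99
Cpk = min(1.12, 0.99) = 0.99

0.99


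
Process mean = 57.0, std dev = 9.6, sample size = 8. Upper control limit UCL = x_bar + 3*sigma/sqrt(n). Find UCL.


UCL = 57.0 + 3 * 9.6 / sqrt(8)

67.18


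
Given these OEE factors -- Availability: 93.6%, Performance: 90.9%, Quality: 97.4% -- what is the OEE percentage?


Formula: OEE = Availability * Performance * Quality / 10000
A * P = 93.6% * 90.9% / 100 = 85.08%
OEE = 85.08% * 97.4% / 100 = 82.9%

82.9%


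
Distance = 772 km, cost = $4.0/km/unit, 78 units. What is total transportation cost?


TC = dist * cost * units = 772 * 4.0 * 78 = $240864.00

$240864.00


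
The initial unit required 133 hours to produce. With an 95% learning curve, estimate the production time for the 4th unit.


Formula: T_n = T_1 * (learning_rate)^(log2(n)) where learning_rate = rate/100
Doublings = log2(4) = 2
T_n = 133 * 0.95^2
T_n = 133 * 0.9025 = 120.0 hours

120.0 hours


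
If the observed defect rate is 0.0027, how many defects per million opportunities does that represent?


DPMO = defect_rate * 1000000 = 0.0027 * 1000000

2700


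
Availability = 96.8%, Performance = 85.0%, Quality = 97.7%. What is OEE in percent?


Formula: OEE = Availability * Performance * Quality / 10000
A * P = 96.8% * 85.0% / 100 = 82.28%
OEE = 82.28% * 97.7% / 100 = 80.4%

80.4%


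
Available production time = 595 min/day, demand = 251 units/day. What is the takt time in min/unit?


Formula: Takt Time = Available Production Time / Customer Demand
Takt = 595 min/day / 251 units/day
Takt = 2.37 min/unit

2.37 min/unit


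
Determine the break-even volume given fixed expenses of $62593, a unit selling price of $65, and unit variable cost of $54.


Formula: BEQ = Fixed Costs / (Price - Variable Cost)
Contribution margin = $65 - $54 = $11/unit
BEQ = ceil($62593 / $11/unit) = ceil(5690.27) = 5691 units

5691 units


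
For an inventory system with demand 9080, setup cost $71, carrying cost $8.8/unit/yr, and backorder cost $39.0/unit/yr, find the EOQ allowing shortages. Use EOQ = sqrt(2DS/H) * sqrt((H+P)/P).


Formula: EOQ* = sqrt(2DS/H) * sqrt((H+P)/P)
Base EOQ = sqrt(2*9080*71/8.8) = 382.78 units
Correction = sqrt((8.8+39.0)/39.0) = 1.10709
EOQ* = 382.78 * 1.10709 = 423.8 units

423.8 units


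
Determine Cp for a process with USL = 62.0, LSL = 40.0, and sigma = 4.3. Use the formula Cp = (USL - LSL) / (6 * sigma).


Cp = (62.0 - 40.0) / (6 * 4.3)

0.85


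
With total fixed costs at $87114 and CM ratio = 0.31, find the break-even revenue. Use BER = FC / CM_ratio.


Formula: BER = Fixed Costs / Contribution Margin Ratio
BER = $87114 / 0.31
BER = $281012.90 (to the nearest cent)

$281012.90


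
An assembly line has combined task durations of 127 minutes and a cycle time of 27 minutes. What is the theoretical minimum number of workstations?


Formula: N_min = ceil(Sum of Task Times / Cycle Time)
N_min = ceil(127 min / 27 min) = ceil(4.7037)
N_min = 5 stations

5


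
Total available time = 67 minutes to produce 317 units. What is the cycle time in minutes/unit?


Formula: CT = Available Time / Number of Units
CT = 67 min / 317 units
CT = 0.21 min/unit

0.21 min/unit


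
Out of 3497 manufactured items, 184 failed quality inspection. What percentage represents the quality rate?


Formula: Quality Rate = Good Pieces / Total Pieces * 100
Good pieces = 3497 - 184 = 3313
QR = 3313 / 3497 * 100 = 94.7%

94.7%


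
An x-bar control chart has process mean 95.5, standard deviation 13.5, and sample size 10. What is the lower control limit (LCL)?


LCL = 95.5 - 3 * 13.5 / sqrt(10)

82.69


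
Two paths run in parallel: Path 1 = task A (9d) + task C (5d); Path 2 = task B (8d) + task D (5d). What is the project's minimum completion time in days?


Path 1 = 9 + 5 = 14 days
Path 2 = 8 + 5 = 13 days
Duration = max(14, 13) = 14 days

14 days


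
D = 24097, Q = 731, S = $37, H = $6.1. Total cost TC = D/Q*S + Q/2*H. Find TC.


TC = 24097/731 * 37 + 731/2 * 6.1

$3449.23


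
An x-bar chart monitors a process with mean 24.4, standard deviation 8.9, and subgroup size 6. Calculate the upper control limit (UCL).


UCL = 24.4 + 3 * 8.9 / sqrt(6)

35.3


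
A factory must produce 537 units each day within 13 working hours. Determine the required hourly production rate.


Formula: Production Rate = Daily Demand / Available Hours
Rate = 537 units/day / 13 hours/day
Rate = 41.3 units/hour

41.3 units/hour


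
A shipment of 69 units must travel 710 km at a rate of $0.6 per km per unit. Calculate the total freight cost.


TC = dist * cost * units = 710 * 0.6 * 69 = $29394.00

$29394.00


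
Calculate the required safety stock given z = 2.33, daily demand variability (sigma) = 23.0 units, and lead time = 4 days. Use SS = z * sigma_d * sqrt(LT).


Formula: SS = z * sigma_d * sqrt(LT)
sqrt(LT) = sqrt(4) = 2.0
SS = 2.33 * 23.0 * 2.0
SS = 107.2 units

107.2 units


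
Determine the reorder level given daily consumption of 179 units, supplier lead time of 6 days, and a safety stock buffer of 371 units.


Formula: ROP = (Daily Demand * Lead Time) + Safety Stock
Demand during lead time = 179 * 6 = 1074 units
ROP = 1074 + 371 = 1445 units

1445 units


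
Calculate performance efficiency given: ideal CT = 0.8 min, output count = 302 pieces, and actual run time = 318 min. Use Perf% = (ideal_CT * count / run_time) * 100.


Formula: Performance = (Ideal CT * Total Count) / Run Time * 100
Ideal output time = 0.8 * 302 = 241.6 min
Performance = 241.6 / 318 * 100 = 76.0%

76.0%


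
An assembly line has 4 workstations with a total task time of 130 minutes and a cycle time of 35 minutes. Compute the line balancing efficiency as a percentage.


Formula: Efficiency = Sum of Task Times / (N_stations * CT) * 100
Total station capacity = 4 stations * 35 min = 140 min
Efficiency = 130 / 140 * 100 = 92.9%

92.9%


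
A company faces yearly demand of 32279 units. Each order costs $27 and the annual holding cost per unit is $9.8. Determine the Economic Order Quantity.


Formula: EOQ = sqrt(2 * D * S / H)
Numerator: 2 * 32279 * 27 = 1743066
2DS/H = 1743066 / 9.8 = 177863.9
EOQ = sqrt(177863.9) = 421.7 units

421.7 units


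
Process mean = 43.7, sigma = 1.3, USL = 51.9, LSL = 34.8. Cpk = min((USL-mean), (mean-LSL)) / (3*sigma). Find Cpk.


Cpu = (51.9 - 43.7) / (3 * 1.3) = 2.1
Cpl = (43.7 - 34.8) / (3 * 1.3) = 2.28
Cpk = min(2.1, 2.28) = 2.1

2.1


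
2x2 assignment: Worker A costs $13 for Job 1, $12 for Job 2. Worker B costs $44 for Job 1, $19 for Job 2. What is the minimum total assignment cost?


Option 1: A->1 + B->2 = $13 + $19 = $32
Option 2: A->2 + B->1 = $12 + $44 = $56
Min cost = min($32, $56) = $32

$32


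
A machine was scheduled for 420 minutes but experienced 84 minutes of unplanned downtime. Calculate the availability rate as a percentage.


Formula: Availability = (Planned Time - Downtime) / Planned Time * 100
Uptime = 420 - 84 = 336 min
Availability = 336 / 420 * 100 = 80.0%

80.0%


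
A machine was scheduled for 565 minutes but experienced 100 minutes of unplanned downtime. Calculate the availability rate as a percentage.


Formula: Availability = (Planned Time - Downtime) / Planned Time * 100
Uptime = 565 - 100 = 465 min
Availability = 465 / 565 * 100 = 82.3%

82.3%


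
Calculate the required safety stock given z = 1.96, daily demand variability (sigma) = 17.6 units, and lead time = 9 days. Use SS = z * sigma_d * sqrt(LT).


Formula: SS = z * sigma_d * sqrt(LT)
sqrt(LT) = sqrt(9) = 3.0
SS = 1.96 * 17.6 * 3.0
SS = 103.5 units

103.5 units


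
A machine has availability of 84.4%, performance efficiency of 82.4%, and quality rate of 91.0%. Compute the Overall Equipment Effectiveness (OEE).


Formula: OEE = Availability * Performance * Quality / 10000
A * P = 84.4% * 82.4% / 100 = 69.55%
OEE = 69.55% * 91.0% / 100 = 63.3%

63.3%


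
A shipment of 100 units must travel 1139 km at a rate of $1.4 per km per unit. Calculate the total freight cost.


TC = dist * cost * units = 1139 * 1.4 * 100 = $159460.00

$159460.00


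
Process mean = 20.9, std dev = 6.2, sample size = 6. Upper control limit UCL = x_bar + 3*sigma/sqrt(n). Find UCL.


UCL = 20.9 + 3 * 6.2 / sqrt(6)

28.49


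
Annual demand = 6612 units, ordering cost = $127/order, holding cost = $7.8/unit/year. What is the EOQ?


Formula: EOQ = sqrt(2 * D * S / H)
Numerator: 2 * 6612 * 127 = 1679448
2DS/H = 1679448 / 7.8 = 215313.8
EOQ = sqrt(215313.8) = 464.0 units

464.0 units


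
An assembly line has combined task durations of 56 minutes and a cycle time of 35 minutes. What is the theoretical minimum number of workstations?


Formula: N_min = ceil(Sum of Task Times / Cycle Time)
N_min = ceil(56 min / 35 min) = ceil(1.6)
N_min = 2 stations

2


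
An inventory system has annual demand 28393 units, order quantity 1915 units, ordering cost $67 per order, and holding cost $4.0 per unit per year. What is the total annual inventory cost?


TC = 28393/1915 * 67 + 1915/2 * 4.0

$4823.38


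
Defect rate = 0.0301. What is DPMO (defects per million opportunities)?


DPMO = defect_rate * 1000000 = 0.0301 * 1000000

30100


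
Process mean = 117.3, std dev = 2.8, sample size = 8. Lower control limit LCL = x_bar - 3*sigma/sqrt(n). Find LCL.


LCL = 117.3 - 3 * 2.8 / sqrt(8)

114.33


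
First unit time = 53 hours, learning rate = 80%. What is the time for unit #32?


Formula: T_n = T_1 * (learning_rate)^(log2(n)) where learning_rate = rate/100
Doublings = log2(32) = 5
T_n = 53 * 0.8^5
T_n = 53 * 0.3277 = 17.4 hours

17.4 hours


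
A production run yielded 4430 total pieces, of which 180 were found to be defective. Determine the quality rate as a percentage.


Formula: Quality Rate = Good Pieces / Total Pieces * 100
Good pieces = 4430 - 180 = 4250
QR = 4250 / 4430 * 100 = 95.9%

95.9%


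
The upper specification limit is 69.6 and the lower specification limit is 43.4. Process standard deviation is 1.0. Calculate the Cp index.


Cp = (69.6 - 43.4) / (6 * 1.0)

4.37


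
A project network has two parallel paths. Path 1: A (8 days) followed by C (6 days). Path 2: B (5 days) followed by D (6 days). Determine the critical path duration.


Path 1 = 8 + 6 = 14 days
Path 2 = 5 + 6 = 11 days
Duration = max(14, 11) = 14 days

14 days


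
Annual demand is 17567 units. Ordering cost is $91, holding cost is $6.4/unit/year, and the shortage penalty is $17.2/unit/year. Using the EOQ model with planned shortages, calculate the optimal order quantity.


Formula: EOQ* = sqrt(2DS/H) * sqrt((H+P)/P)
Base EOQ = sqrt(2*17567*91/6.4) = 706.8 units
Correction = sqrt((6.4+17.2)/17.2) = 1.17136
EOQ* = 706.8 * 1.17136 = 827.9 units

827.9 units


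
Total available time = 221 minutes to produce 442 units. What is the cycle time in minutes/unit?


Formula: CT = Available Time / Number of Units
CT = 221 min / 442 units
CT = 0.5 min/unit

0.5 min/unit


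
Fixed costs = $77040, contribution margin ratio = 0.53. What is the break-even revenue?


Formula: BER = Fixed Costs / Contribution Margin Ratio
BER = $77040 / 0.53
BER = $145358.49 (to the nearest cent)

$145358.49


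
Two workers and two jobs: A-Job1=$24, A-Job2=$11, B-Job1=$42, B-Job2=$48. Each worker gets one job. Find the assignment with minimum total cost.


Option 1: A->1 + B->2 = $24 + $48 = $72
Option 2: A->2 + B->1 = $11 + $42 = $53
Min cost = min($72, $53) = $53

$53


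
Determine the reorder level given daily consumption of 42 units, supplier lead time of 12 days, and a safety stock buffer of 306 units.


Formula: ROP = (Daily Demand * Lead Time) + Safety Stock
Demand during lead time = 42 * 12 = 504 units
ROP = 504 + 306 = 810 units

810 units


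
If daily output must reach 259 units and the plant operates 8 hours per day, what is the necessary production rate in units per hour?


Formula: Production Rate = Daily Demand / Available Hours
Rate = 259 units/day / 8 hours/day
Rate = 32.4 units/hour

32.4 units/hour


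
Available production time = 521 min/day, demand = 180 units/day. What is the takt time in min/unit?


Formula: Takt Time = Available Production Time / Customer Demand
Takt = 521 min/day / 180 units/day
Takt = 2.89 min/unit

2.89 min/unit


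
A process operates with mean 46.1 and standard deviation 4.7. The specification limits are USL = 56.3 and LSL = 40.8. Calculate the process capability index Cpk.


Cpu = (56.3 - 46.1) / (3 * 4.7) = 0.72
Cpl = (46.1 - 40.8) / (3 * 4.7) = 0.38
Cpk = min(0.72, 0.38) = 0.38

0.38


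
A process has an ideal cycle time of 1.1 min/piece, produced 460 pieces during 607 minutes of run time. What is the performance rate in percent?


Formula: Performance = (Ideal CT * Total Count) / Run Time * 100
Ideal output time = 1.1 * 460 = 506.0 min
Performance = 506.0 / 607 * 100 = 83.4%

83.4%


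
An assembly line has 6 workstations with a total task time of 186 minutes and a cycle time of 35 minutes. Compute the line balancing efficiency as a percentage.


Formula: Efficiency = Sum of Task Times / (N_stations * CT) * 100
Total station capacity = 6 stations * 35 min = 210 min
Efficiency = 186 / 210 * 100 = 88.6%

88.6%


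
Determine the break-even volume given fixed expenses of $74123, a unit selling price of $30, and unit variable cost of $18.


Formula: BEQ = Fixed Costs / (Price - Variable Cost)
Contribution margin = $30 - $18 = $12/unit
BEQ = ceil($74123 / $12/unit) = ceil(6176.92) = 6177 units

6177 units


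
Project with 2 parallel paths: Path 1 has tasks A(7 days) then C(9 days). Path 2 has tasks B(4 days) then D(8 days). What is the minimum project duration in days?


Path 1 = 7 + 9 = 16 days
Path 2 = 4 + 8 = 12 days
Duration = max(16, 12) = 16 days

16 days


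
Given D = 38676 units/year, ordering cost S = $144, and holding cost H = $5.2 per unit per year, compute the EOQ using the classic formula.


Formula: EOQ = sqrt(2 * D * S / H)
Numerator: 2 * 38676 * 144 = 11138688
2DS/H = 11138688 / 5.2 = 2142055.4
EOQ = sqrt(2142055.4) = 1463.6 units

1463.6 units


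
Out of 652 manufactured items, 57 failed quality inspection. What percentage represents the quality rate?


Formula: Quality Rate = Good Pieces / Total Pieces * 100
Good pieces = 652 - 57 = 595
QR = 595 / 652 * 100 = 91.3%

91.3%


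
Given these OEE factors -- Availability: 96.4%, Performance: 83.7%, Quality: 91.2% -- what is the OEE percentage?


Formula: OEE = Availability * Performance * Quality / 10000
A * P = 96.4% * 83.7% / 100 = 80.69%
OEE = 80.69% * 91.2% / 100 = 73.6%

73.6%


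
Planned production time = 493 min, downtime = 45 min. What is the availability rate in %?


Formula: Availability = (Planned Time - Downtime) / Planned Time * 100
Uptime = 493 - 45 = 448 min
Availability = 448 / 493 * 100 = 90.9%

90.9%


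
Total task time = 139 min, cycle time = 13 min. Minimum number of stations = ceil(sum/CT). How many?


Formula: N_min = ceil(Sum of Task Times / Cycle Time)
N_min = ceil(139 min / 13 min) = ceil(10.6923)
N_min = 11 stations

11


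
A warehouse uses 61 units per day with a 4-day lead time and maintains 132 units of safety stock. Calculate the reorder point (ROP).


Formula: ROP = (Daily Demand * Lead Time) + Safety Stock
Demand during lead time = 61 * 4 = 244 units
ROP = 244 + 132 = 376 units

376 units


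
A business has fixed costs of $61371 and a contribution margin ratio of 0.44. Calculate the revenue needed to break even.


Formula: BER = Fixed Costs / Contribution Margin Ratio
BER = $61371 / 0.44
BER = $139479.55 (to the nearest cent)

$139479.55


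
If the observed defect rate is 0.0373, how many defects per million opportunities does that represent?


DPMO = defect_rate * 1000000 = 0.0373 * 1000000

37300


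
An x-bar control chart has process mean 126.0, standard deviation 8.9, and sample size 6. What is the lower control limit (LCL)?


LCL = 126.0 - 3 * 8.9 / sqrt(6)

115.1


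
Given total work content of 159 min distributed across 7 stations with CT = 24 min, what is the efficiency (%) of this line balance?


Formula: Efficiency = Sum of Task Times / (N_stations * CT) * 100
Total station capacity = 7 stations * 24 min = 168 min
Efficiency = 159 / 168 * 100 = 94.6%

94.6%


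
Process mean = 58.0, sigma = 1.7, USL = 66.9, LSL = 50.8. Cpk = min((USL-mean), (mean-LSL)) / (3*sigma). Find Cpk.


Cpu = (66.9 - 58.0) / (3 * 1.7) = 1.75
Cpl = (58.0 - 50.8) / (3 * 1.7) = 1.41
Cpk = min(1.75, 1.41) = 1.41

1.41


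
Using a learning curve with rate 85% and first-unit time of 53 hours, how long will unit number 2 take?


Formula: T_n = T_1 * (learning_rate)^(log2(n)) where learning_rate = rate/100
Doublings = log2(2) = 1
T_n = 53 * 0.85^1
T_n = 53 * 0.85 = 45.1 hours

45.1 hours


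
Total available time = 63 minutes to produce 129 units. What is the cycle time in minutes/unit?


Formula: CT = Available Time / Number of Units
CT = 63 min / 129 units
CT = 0.49 min/unit

0.49 min/unit


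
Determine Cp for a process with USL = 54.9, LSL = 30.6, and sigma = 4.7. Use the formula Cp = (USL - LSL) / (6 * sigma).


Cp = (54.9 - 30.6) / (6 * 4.7)

0.86


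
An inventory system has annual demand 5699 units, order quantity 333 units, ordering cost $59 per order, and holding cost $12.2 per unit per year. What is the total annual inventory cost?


TC = 5699/333 * 59 + 333/2 * 12.2

$3041.03


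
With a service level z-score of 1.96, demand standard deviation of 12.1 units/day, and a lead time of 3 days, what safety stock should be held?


Formula: SS = z * sigma_d * sqrt(LT)
sqrt(LT) = sqrt(3) = 1.7321
SS = 1.96 * 12.1 * 1.7321
SS = 41.1 units

41.1 units


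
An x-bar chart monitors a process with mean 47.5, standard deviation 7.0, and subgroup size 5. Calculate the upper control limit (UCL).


UCL = 47.5 + 3 * 7.0 / sqrt(5)

56.89


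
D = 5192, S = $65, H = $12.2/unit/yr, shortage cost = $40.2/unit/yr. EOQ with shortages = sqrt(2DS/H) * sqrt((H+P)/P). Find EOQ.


Formula: EOQ* = sqrt(2DS/H) * sqrt((H+P)/P)
Base EOQ = sqrt(2*5192*65/12.2) = 235.21 units
Correction = sqrt((12.2+40.2)/40.2) = 1.1417
EOQ* = 235.21 * 1.1417 = 268.5 units

268.5 units


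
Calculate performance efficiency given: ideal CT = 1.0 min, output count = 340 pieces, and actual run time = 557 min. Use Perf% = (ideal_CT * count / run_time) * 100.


Formula: Performance = (Ideal CT * Total Count) / Run Time * 100
Ideal output time = 1.0 * 340 = 340.0 min
Performance = 340.0 / 557 * 100 = 61.0%

61.0%


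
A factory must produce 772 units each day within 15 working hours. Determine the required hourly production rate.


Formula: Production Rate = Daily Demand / Available Hours
Rate = 772 units/day / 15 hours/day
Rate = 51.5 units/hour

51.5 units/hour
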